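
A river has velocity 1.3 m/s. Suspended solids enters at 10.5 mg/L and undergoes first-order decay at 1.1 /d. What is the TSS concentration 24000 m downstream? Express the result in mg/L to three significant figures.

8.30 mg/L

Travel time t = 24000 m / 1.3 m/s = 2.4e+04/1.3 = 1.846e+04 s = 0.2137 d.
First-order decay: C = 10.5·exp(−1.1·0.2137) = 10.5·0.7905 = 8.301 mg/L.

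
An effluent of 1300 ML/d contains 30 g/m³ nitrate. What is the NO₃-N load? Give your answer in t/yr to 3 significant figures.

1300 ML/d = 15.05 m³/s.
Mass flux = Q·C = 15.05 m³/s × 30 g/m³ = 451.4 g/s.
= 451.4 g/s × 31.56 = 1.424e+04 t/yr.

14200 t/yr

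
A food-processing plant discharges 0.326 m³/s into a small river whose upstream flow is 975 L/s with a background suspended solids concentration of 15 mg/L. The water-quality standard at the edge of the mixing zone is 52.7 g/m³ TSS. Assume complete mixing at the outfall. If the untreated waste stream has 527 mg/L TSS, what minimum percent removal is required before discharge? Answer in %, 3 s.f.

975 L/s = 0.975 m³/s.
Mass balance: 52.7·1.301 = 0.326·Cₑ + 0.975·15.
Cₑ = (68.56 − 14.62) / 0.326 = 165.5 mg/L.
Required removal = 1 − 165.5/527 = 68.6 %.

68.6 %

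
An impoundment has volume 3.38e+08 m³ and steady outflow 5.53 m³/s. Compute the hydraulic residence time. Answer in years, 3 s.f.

1.94 yr

Q = 5.53 m³/s × 3.156e+07 s/yr = 1.745e+08 m³/yr.
Hydraulic residence time τ = V/Q = 3.38e+08/1.745e+08 = 1.937 yr.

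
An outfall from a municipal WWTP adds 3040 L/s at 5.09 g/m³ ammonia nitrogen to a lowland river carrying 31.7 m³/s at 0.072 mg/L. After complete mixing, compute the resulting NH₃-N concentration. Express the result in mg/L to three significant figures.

0.511 mg/L

3040 L/s = 3.04 m³/s.
Conservation of mass across the mixing zone: C = (3.04·5.09 + 31.7·0.072) / (3.04 + 31.7) = 17.76/34.74 = 0.5111 mg/L.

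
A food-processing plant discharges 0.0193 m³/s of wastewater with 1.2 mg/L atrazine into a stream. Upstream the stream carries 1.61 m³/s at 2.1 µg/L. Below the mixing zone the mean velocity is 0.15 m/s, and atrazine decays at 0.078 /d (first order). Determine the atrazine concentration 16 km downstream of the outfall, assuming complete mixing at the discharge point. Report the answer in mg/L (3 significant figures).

0.0148 mg/L

2.1 µg/L = 0.0021 mg/L.
After complete mixing, C₀ = (0.0193·1.2 + 1.61·0.0021) / 1.629 = 0.01629 mg/L.
Travel time t = 1.6e+04 m / 0.15 m/s = 1.067e+05 s = 1.235 d.
C = 0.01629·exp(−0.078·1.235) = 0.01629·0.9082 = 0.01479 mg/L.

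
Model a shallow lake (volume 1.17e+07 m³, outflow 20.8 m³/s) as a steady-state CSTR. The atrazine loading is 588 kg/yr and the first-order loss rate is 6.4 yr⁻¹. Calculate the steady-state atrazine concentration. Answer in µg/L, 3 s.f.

0.804 µg/L

Outflow Q = 20.8 m³/s × 3.156e+07 s/yr = 6.564e+08 m³/yr.
Steady-state CSTR mass balance: W = Q·C + k·V·C, so C = W/(Q + kV).
Q + kV = 6.564e+08 + 6.4·1.17e+07 = 7.313e+08 m³/yr.
C = 588/7.313e+08 = 8.041e-07 kg/m³ = 0.0008041 mg/L = 0.8041 µg/L.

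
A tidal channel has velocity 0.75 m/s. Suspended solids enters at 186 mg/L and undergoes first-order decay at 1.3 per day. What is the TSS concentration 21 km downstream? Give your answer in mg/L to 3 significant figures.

122 mg/L

Travel time t = 21 km / 0.75 m/s = 2.1e+04/0.75 = 2.8e+04 s = 0.3241 d.
First-order decay: C = 186·exp(−1.3·0.3241) = 186·0.6562 = 122.1 mg/L.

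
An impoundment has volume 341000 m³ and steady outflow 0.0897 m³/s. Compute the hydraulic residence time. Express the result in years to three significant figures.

Q = 0.0897 m³/s × 3.156e+07 s/yr = 2.831e+06 m³/yr.
Hydraulic residence time τ = V/Q = 341000/2.831e+06 = 0.1205 yr.

0.120 yr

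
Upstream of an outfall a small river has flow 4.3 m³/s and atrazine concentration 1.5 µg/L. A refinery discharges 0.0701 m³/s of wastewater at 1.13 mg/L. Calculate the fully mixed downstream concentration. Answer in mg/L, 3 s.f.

0.0196 mg/L

1.5 µg/L = 0.0015 mg/L.
By mass balance at complete mixing, C = (0.0701·1.13 + 4.3·0.0015) / (0.0701 + 4.3) = 0.08566/4.37 = 0.0196 mg/L.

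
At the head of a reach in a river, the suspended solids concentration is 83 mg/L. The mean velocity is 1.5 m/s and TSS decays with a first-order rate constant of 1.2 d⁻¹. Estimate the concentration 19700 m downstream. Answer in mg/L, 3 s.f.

Travel time t = 19700 m / 1.5 m/s = 1.97e+04/1.5 = 1.313e+04 s = 0.152 d.
First-order decay: C = 83·exp(−1.2·0.152) = 83·0.8333 = 69.16 mg/L.

69.2 mg/L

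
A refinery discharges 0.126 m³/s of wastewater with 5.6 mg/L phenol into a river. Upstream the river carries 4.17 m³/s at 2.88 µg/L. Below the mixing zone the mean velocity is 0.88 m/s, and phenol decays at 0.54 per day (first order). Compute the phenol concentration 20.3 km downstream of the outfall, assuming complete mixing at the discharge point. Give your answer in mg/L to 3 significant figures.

0.145 mg/L

2.88 µg/L = 0.00288 mg/L.
After complete mixing, C₀ = (0.126·5.6 + 4.17·0.00288) / 4.296 = 0.167 mg/L.
Travel time t = 2.03e+04 m / 0.88 m/s = 2.307e+04 s = 0.267 d.
C = 0.167·exp(−0.54·0.267) = 0.167·0.8657 = 0.1446 mg/L.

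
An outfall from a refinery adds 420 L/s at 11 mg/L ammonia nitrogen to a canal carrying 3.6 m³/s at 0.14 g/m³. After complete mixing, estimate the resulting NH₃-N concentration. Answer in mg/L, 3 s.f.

1.27 mg/L

420 L/s = 0.42 m³/s.
By mass balance at complete mixing, C = (0.42·11 + 3.6·0.14) / (0.42 + 3.6) = 5.124/4.02 = 1.275 mg/L.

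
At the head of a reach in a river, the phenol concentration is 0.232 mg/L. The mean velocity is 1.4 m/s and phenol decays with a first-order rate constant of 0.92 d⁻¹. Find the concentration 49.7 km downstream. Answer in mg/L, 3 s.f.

Travel time t = 49.7 km / 1.4 m/s = 4.97e+04/1.4 = 3.55e+04 s = 0.4109 d.
First-order decay: C = 0.232·exp(−0.92·0.4109) = 0.232·0.6852 = 0.159 mg/L.

0.159 mg/L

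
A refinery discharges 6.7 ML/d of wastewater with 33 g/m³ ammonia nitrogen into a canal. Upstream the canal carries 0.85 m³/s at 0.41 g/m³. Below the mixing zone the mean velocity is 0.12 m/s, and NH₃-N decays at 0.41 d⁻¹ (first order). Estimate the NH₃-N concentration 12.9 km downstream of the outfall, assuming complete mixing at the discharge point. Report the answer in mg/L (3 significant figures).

1.88 mg/L

6.7 ML/d = 0.07755 m³/s.
After complete mixing, C₀ = (0.07755·33 + 0.85·0.41) / 0.9275 = 3.135 mg/L.
Travel time t = 1.29e+04 m / 0.12 m/s = 1.075e+05 s = 1.244 d.
C = 3.135·exp(−0.41·1.244) = 3.135·0.6004 = 1.882 mg/L.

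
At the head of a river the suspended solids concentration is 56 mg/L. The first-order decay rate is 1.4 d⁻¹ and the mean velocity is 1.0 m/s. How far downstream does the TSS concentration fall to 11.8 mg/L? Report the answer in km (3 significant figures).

From C = C₀·e^(−kt), t = ln(C₀/C)/k = ln(56/11.8)/1.4 = 1.557/1.4 = 1.112 d.
Distance = v·t = 1.0 m/s × 9.61e+04 s = 9.61e+04 m = 96.1 km.

96.1 km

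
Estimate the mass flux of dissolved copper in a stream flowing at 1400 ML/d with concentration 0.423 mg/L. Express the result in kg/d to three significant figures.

1400 ML/d = 16.2 m³/s.
Mass flux = Q·C = 16.2 m³/s × 0.423 g/m³ = 6.854 g/s.
= 6.854 g/s × 86.4 = 592.2 kg/d.

592 kg/d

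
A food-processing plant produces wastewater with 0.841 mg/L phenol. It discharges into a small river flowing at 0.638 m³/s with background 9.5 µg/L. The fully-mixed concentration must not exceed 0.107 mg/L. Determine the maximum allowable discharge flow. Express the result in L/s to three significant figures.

9.5 µg/L = 0.0095 mg/L.
Mass balance at complete mixing: C_std·(Q_w + Q_r) = Q_w·C_e + Q_r·C_b.
Rearranging, Q_w = Q_r·(C_std − C_b)/(C_e − C_std) = 0.638·(0.107 − 0.0095) / (0.841 − 0.107) = 0.08475 m³/s.
= 84.75 L/s.

84.7 L/s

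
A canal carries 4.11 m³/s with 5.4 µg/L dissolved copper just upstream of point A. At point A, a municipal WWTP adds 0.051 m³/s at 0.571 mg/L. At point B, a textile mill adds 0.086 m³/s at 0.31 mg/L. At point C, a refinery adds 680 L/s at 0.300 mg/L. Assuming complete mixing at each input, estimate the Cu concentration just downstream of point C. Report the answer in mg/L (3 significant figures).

5.4 µg/L = 0.0054 mg/L.
After input A: C = (4.11·0.0054 + 0.051·0.571) / 4.161 = 0.01233 mg/L.
After input B: C = (4.161·0.01233 + 0.086·0.31) / 4.247 = 0.01836 mg/L.
680 L/s = 0.68 m³/s.
After input C: C = (4.247·0.01836 + 0.68·0.3) / 4.927 = 0.05723 mg/L.

0.0572 mg/L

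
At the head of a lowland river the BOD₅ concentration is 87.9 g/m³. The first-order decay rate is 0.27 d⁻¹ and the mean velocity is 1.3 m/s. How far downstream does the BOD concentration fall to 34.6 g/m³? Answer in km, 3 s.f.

From C = C₀·e^(−kt), t = ln(C₀/C)/k = ln(87.9/34.6)/0.27 = 0.9323/0.27 = 3.453 d.
Distance = v·t = 1.3 m/s × 2.984e+05 s = 3.879e+05 m = 387.9 km.

388 km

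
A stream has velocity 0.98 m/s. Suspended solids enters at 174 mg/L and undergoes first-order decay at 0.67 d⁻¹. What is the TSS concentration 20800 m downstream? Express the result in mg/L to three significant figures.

Travel time t = 20800 m / 0.98 m/s = 2.08e+04/0.98 = 2.122e+04 s = 0.2457 d.
First-order decay: C = 174·exp(−0.67·0.2457) = 174·0.8482 = 147.6 mg/L.

148 mg/L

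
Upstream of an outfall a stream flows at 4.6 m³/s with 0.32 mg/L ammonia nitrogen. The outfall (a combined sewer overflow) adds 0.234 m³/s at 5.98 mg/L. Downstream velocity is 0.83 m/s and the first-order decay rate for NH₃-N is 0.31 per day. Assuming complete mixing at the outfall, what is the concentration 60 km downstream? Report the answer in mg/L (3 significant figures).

0.458 mg/L

After complete mixing, C₀ = (0.234·5.98 + 4.6·0.32) / 4.834 = 0.594 mg/L.
Travel time t = 6e+04 m / 0.83 m/s = 7.229e+04 s = 0.8367 d.
C = 0.594·exp(−0.31·0.8367) = 0.594·0.7715 = 0.4583 mg/L.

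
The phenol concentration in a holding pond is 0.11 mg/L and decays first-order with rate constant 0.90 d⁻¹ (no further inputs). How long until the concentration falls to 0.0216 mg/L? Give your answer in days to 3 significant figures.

t = ln(C₀/C)/k = ln(0.11/0.0216)/0.90 = 1.628/0.90 = 1.809 d.

1.81 d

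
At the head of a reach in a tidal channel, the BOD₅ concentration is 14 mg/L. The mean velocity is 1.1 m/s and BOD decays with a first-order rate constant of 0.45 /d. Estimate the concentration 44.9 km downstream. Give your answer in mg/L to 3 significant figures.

Travel time t = 44.9 km / 1.1 m/s = 4.49e+04/1.1 = 4.082e+04 s = 0.4724 d.
First-order decay: C = 14·exp(−0.45·0.4724) = 14·0.8085 = 11.32 mg/L.

11.3 mg/L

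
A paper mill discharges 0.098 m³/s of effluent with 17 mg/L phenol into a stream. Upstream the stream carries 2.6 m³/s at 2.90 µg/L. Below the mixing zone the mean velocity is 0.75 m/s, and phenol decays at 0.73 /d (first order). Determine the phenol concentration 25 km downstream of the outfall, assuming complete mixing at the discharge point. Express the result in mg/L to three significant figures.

2.90 µg/L = 0.0029 mg/L.
After complete mixing, C₀ = (0.098·17 + 2.6·0.0029) / 2.698 = 0.6203 mg/L.
Travel time t = 2.5e+04 m / 0.75 m/s = 3.333e+04 s = 0.3858 d.
C = 0.6203·exp(−0.73·0.3858) = 0.6203·0.7545 = 0.468 mg/L.

0.468 mg/L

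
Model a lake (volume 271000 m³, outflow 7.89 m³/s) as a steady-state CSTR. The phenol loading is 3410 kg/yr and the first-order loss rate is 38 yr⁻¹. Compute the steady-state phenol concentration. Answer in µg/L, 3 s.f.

Outflow Q = 7.89 m³/s × 3.156e+07 s/yr = 2.49e+08 m³/yr.
Steady-state CSTR mass balance: W = Q·C + k·V·C, so C = W/(Q + kV).
Q + kV = 2.49e+08 + 38·271000 = 2.593e+08 m³/yr.
C = 3410/2.593e+08 = 1.315e-05 kg/m³ = 0.01315 mg/L = 13.15 µg/L.

13.2 µg/L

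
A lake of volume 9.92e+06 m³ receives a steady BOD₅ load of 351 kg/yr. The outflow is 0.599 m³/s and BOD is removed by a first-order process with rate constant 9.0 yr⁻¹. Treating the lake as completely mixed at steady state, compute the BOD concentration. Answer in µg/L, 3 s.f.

3.24 µg/L

Outflow Q = 0.599 m³/s × 3.156e+07 s/yr = 1.89e+07 m³/yr.
Steady-state CSTR mass balance: W = Q·C + k·V·C, so C = W/(Q + kV).
Q + kV = 1.89e+07 + 9.0·9.92e+06 = 1.082e+08 m³/yr.
C = 351/1.082e+08 = 3.245e-06 kg/m³ = 0.003245 mg/L = 3.245 µg/L.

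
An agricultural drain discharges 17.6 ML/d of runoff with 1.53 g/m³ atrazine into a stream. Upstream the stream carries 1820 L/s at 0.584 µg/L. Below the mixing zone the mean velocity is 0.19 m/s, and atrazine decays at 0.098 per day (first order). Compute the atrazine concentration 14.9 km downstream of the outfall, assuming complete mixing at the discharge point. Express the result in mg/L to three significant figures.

17.6 ML/d = 0.2037 m³/s.
1820 L/s = 1.82 m³/s.
0.584 µg/L = 0.000584 mg/L.
After complete mixing, C₀ = (0.2037·1.53 + 1.82·0.000584) / 2.024 = 0.1545 mg/L.
Travel time t = 1.49e+04 m / 0.19 m/s = 7.842e+04 s = 0.9077 d.
C = 0.1545·exp(−0.098·0.9077) = 0.1545·0.9149 = 0.1414 mg/L.

0.141 mg/L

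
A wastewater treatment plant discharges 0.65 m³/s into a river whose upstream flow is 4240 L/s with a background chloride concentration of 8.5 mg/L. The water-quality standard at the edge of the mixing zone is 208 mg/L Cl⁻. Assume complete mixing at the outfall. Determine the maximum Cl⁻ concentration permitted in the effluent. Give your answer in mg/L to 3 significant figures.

1510 mg/L

4240 L/s = 4.24 m³/s.
Mass balance: 208·4.89 = 0.65·Cₑ + 4.24·8.5.
Cₑ = (1017 − 36.04) / 0.65 = 1509 mg/L.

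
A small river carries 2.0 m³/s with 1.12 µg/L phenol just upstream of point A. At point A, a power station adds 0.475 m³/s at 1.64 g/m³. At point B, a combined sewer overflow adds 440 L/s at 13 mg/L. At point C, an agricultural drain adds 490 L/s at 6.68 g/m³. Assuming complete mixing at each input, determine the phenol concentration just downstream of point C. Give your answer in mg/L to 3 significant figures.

2.87 mg/L

1.12 µg/L = 0.00112 mg/L.
After input A: C = (2·0.00112 + 0.475·1.64) / 2.475 = 0.3157 mg/L.
440 L/s = 0.44 m³/s.
After input B: C = (2.475·0.3157 + 0.44·13) / 2.915 = 2.23 mg/L.
490 L/s = 0.49 m³/s.
After input C: C = (2.915·2.23 + 0.49·6.68) / 3.405 = 2.871 mg/L.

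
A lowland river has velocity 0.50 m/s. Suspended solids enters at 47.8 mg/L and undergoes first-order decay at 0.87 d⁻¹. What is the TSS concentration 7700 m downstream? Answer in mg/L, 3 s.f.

40.9 mg/L

Travel time t = 7700 m / 0.50 m/s = 7700/0.50 = 1.54e+04 s = 0.1782 d.
First-order decay: C = 47.8·exp(−0.87·0.1782) = 47.8·0.8564 = 40.93 mg/L.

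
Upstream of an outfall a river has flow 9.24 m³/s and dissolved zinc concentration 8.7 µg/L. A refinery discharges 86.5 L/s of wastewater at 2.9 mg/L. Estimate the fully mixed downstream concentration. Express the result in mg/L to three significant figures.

0.0355 mg/L

86.5 L/s = 0.0865 m³/s.
8.7 µg/L = 0.0087 mg/L.
Flow-weighted mixing gives C = (0.0865·2.9 + 9.24·0.0087) / (0.0865 + 9.24) = 0.3312/9.326 = 0.03552 mg/L.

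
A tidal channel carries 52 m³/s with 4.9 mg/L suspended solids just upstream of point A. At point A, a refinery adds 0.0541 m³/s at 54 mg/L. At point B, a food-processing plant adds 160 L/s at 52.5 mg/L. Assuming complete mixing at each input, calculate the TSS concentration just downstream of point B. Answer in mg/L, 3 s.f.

5.10 mg/L

After input A: C = (52·4.9 + 0.0541·54) / 52.05 = 4.951 mg/L.
160 L/s = 0.16 m³/s.
After input B: C = (52.05·4.951 + 0.16·52.5) / 52.21 = 5.097 mg/L.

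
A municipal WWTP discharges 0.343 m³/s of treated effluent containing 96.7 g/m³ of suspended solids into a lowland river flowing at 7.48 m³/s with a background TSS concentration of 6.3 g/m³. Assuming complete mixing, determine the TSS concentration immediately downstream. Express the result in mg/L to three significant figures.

10.3 mg/L

Conservation of mass across the mixing zone: C = (0.343·96.7 + 7.48·6.3) / (0.343 + 7.48) = 80.29/7.823 = 10.26 mg/L.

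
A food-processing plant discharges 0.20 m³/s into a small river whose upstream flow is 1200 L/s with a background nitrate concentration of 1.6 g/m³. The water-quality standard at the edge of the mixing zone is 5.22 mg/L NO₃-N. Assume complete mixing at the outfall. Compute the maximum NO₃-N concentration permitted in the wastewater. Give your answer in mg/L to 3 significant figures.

26.9 mg/L

1200 L/s = 1.2 m³/s.
Mass balance: 5.22·1.4 = 0.2·Cₑ + 1.2·1.6.
Cₑ = (7.308 − 1.92) / 0.2 = 26.94 mg/L.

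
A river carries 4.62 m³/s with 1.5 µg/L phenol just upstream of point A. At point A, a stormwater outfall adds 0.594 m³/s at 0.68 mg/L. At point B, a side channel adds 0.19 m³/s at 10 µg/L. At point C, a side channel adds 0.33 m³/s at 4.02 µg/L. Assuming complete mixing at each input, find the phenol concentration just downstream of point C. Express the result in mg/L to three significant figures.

0.0722 mg/L

1.5 µg/L = 0.0015 mg/L.
After input A: C = (4.62·0.0015 + 0.594·0.68) / 5.214 = 0.0788 mg/L.
10 µg/L = 0.01 mg/L.
After input B: C = (5.214·0.0788 + 0.19·0.01) / 5.404 = 0.07638 mg/L.
4.02 µg/L = 0.00402 mg/L.
After input C: C = (5.404·0.07638 + 0.33·0.00402) / 5.734 = 0.07221 mg/L.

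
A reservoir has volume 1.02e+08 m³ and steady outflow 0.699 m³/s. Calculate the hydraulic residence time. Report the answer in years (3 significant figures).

4.62 yr

Q = 0.699 m³/s × 3.156e+07 s/yr = 2.206e+07 m³/yr.
Hydraulic residence time τ = V/Q = 1.02e+08/2.206e+07 = 4.624 yr.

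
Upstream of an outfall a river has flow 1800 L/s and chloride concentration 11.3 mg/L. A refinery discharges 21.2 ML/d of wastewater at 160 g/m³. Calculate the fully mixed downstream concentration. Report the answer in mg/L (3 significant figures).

29.1 mg/L

21.2 ML/d = 0.2454 m³/s.
1800 L/s = 1.8 m³/s.
Conservation of mass across the mixing zone: C = (0.2454·160 + 1.8·11.3) / (0.2454 + 1.8) = 59.6/2.045 = 29.14 mg/L.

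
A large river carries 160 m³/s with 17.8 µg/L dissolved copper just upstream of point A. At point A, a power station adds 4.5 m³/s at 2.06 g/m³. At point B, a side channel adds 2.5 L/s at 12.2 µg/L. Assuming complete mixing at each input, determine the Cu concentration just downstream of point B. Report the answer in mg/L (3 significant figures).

17.8 µg/L = 0.0178 mg/L.
After input A: C = (160·0.0178 + 4.5·2.06) / 164.5 = 0.07367 mg/L.
2.5 L/s = 0.0025 m³/s.
12.2 µg/L = 0.0122 mg/L.
After input B: C = (164.5·0.07367 + 0.0025·0.0122) / 164.5 = 0.07366 mg/L.

0.0737 mg/L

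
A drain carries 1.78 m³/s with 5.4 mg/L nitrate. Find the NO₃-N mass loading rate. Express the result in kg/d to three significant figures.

Mass flux = Q·C = 1.78 m³/s × 5.4 g/m³ = 9.612 g/s.
= 9.612 g/s × 86.4 = 830.5 kg/d.

830 kg/d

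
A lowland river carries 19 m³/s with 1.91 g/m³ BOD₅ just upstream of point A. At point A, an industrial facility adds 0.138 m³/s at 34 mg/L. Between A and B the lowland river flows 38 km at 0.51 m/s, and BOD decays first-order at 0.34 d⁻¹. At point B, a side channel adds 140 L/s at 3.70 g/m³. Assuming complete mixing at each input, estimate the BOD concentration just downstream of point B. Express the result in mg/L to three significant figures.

After input A: C = (19·1.91 + 0.138·34) / 19.14 = 2.141 mg/L.
Over the 38 km reach to input B (t = 7.451e+04 s = 0.8624 d), decay gives C = 2.141·exp(−0.34·0.8624) = 1.597 mg/L.
140 L/s = 0.14 m³/s.
After input B: C = (19.14·1.597 + 0.14·3.7) / 19.28 = 1.612 mg/L.

1.61 mg/L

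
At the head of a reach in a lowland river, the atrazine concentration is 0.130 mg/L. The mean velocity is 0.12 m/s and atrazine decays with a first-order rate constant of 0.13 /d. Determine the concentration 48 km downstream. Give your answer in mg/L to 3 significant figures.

Travel time t = 48 km / 0.12 m/s = 4.8e+04/0.12 = 4e+05 s = 4.63 d.
First-order decay: C = 0.130·exp(−0.13·4.63) = 0.130·0.5478 = 0.07121 mg/L.

0.0712 mg/L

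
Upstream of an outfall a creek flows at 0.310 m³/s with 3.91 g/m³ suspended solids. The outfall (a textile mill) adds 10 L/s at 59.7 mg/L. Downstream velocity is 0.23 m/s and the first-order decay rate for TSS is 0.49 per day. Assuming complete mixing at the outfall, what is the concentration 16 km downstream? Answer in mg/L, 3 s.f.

3.81 mg/L

10 L/s = 0.01 m³/s.
After complete mixing, C₀ = (0.01·59.7 + 0.31·3.91) / 0.32 = 5.653 mg/L.
Travel time t = 1.6e+04 m / 0.23 m/s = 6.957e+04 s = 0.8052 d.
C = 5.653·exp(−0.49·0.8052) = 5.653·0.674 = 3.81 mg/L.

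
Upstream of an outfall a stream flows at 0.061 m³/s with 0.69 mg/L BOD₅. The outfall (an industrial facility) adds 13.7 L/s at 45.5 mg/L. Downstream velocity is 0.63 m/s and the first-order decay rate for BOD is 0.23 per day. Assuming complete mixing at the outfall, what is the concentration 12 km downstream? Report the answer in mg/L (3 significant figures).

13.7 L/s = 0.0137 m³/s.
After complete mixing, C₀ = (0.0137·45.5 + 0.061·0.69) / 0.0747 = 8.908 mg/L.
Travel time t = 1.2e+04 m / 0.63 m/s = 1.905e+04 s = 0.2205 d.
C = 8.908·exp(−0.23·0.2205) = 8.908·0.9506 = 8.468 mg/L.

8.47 mg/L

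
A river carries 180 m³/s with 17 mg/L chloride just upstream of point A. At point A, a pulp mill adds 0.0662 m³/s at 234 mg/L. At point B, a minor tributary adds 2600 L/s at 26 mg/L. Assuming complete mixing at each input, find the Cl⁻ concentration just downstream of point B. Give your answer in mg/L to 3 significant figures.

After input A: C = (180·17 + 0.0662·234) / 180.1 = 17.08 mg/L.
2600 L/s = 2.6 m³/s.
After input B: C = (180.1·17.08 + 2.6·26) / 182.7 = 17.21 mg/L.

17.2 mg/L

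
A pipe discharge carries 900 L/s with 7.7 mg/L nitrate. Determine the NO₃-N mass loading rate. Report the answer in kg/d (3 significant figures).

900 L/s = 0.9 m³/s.
Mass flux = Q·C = 0.9 m³/s × 7.7 g/m³ = 6.93 g/s.
= 6.93 g/s × 86.4 = 598.8 kg/d.

599 kg/d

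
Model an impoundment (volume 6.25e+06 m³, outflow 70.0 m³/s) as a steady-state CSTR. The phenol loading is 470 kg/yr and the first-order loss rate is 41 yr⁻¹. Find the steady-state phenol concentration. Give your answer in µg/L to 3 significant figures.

0.191 µg/L

Outflow Q = 70.0 m³/s × 3.156e+07 s/yr = 2.209e+09 m³/yr.
Steady-state CSTR mass balance: W = Q·C + k·V·C, so C = W/(Q + kV).
Q + kV = 2.209e+09 + 41·6.25e+06 = 2.465e+09 m³/yr.
C = 470/2.465e+09 = 1.906e-07 kg/m³ = 0.0001906 mg/L = 0.1906 µg/L.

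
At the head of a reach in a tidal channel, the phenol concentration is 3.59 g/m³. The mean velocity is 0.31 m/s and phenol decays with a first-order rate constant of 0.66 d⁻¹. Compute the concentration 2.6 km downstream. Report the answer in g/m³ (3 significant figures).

Travel time t = 2.6 km / 0.31 m/s = 2600/0.31 = 8387 s = 0.09707 d.
First-order decay: C = 3.59·exp(−0.66·0.09707) = 3.59·0.9379 = 3.367 g/m³.

3.37 g/m³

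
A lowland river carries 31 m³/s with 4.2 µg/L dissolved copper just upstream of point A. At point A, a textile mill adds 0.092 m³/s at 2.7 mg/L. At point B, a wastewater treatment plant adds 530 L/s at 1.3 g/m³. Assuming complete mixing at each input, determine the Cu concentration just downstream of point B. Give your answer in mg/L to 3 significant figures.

0.0338 mg/L

4.2 µg/L = 0.0042 mg/L.
After input A: C = (31·0.0042 + 0.092·2.7) / 31.09 = 0.01218 mg/L.
530 L/s = 0.53 m³/s.
After input B: C = (31.09·0.01218 + 0.53·1.3) / 31.62 = 0.03376 mg/L.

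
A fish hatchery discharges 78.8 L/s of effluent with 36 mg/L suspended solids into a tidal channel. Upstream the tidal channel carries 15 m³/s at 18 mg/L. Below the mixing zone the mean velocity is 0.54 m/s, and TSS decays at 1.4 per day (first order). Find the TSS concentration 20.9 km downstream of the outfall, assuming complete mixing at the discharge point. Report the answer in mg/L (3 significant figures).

9.66 mg/L

78.8 L/s = 0.0788 m³/s.
After complete mixing, C₀ = (0.0788·36 + 15·18) / 15.08 = 18.09 mg/L.
Travel time t = 2.09e+04 m / 0.54 m/s = 3.87e+04 s = 0.448 d.
C = 18.09·exp(−1.4·0.448) = 18.09·0.5341 = 9.664 mg/L.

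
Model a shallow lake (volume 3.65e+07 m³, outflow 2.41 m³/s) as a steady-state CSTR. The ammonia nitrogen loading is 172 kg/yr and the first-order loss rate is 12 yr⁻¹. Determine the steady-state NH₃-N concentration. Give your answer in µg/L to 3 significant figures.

Outflow Q = 2.41 m³/s × 3.156e+07 s/yr = 7.605e+07 m³/yr.
Steady-state CSTR mass balance: W = Q·C + k·V·C, so C = W/(Q + kV).
Q + kV = 7.605e+07 + 12·3.65e+07 = 5.141e+08 m³/yr.
C = 172/5.141e+08 = 3.346e-07 kg/m³ = 0.0003346 mg/L = 0.3346 µg/L.

0.335 µg/L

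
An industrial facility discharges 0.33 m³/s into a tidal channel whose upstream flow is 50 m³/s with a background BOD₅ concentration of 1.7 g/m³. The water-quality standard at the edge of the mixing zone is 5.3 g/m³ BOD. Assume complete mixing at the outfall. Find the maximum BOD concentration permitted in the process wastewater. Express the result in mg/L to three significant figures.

Mass balance: 5.3·50.33 = 0.33·Cₑ + 50·1.7.
Cₑ = (266.7 − 85) / 0.33 = 550.8 mg/L.

551 mg/L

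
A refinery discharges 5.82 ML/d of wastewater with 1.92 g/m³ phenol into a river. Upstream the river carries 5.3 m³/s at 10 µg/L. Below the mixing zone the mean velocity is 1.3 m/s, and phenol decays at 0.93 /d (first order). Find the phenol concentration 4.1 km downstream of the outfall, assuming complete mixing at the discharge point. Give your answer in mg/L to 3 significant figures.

0.0328 mg/L

5.82 ML/d = 0.06736 m³/s.
10 µg/L = 0.01 mg/L.
After complete mixing, C₀ = (0.06736·1.92 + 5.3·0.01) / 5.367 = 0.03397 mg/L.
Travel time t = 4100 m / 1.3 m/s = 3154 s = 0.0365 d.
C = 0.03397·exp(−0.93·0.0365) = 0.03397·0.9666 = 0.03284 mg/L.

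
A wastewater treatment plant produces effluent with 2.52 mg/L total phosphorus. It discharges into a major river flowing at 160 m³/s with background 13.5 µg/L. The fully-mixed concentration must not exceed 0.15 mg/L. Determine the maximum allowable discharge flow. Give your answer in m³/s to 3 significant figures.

13.5 µg/L = 0.0135 mg/L.
Mass balance at complete mixing: C_std·(Q_w + Q_r) = Q_w·C_e + Q_r·C_b.
Rearranging, Q_w = Q_r·(C_std − C_b)/(C_e − C_std) = 160·(0.15 − 0.0135) / (2.52 − 0.15) = 9.215 m³/s.

9.22 m³/s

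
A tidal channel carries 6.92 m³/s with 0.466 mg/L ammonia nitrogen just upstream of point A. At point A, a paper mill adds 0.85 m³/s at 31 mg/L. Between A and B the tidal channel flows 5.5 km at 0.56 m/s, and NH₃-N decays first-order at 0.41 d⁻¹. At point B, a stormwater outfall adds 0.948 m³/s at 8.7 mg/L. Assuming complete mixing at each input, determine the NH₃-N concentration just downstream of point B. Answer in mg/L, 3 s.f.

4.18 mg/L

After input A: C = (6.92·0.466 + 0.85·31) / 7.77 = 3.806 mg/L.
Over the 5.5 km reach to input B (t = 9821 s = 0.1137 d), decay gives C = 3.806·exp(−0.41·0.1137) = 3.633 mg/L.
After input B: C = (7.77·3.633 + 0.948·8.7) / 8.718 = 4.184 mg/L.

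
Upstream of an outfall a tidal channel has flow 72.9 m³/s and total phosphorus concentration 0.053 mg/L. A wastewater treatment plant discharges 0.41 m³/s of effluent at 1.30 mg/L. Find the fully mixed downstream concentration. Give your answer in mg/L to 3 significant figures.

0.0600 mg/L

Conservation of mass across the mixing zone: C = (0.41·1.3 + 72.9·0.053) / (0.41 + 72.9) = 4.397/73.31 = 0.05997 mg/L.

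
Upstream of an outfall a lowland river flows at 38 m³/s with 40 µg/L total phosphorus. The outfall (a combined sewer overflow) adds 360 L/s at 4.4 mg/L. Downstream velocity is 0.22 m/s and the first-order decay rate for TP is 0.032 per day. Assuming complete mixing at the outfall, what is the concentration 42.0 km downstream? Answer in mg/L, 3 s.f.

360 L/s = 0.36 m³/s.
40 µg/L = 0.04 mg/L.
After complete mixing, C₀ = (0.36·4.4 + 38·0.04) / 38.36 = 0.08092 mg/L.
Travel time t = 4.2e+04 m / 0.22 m/s = 1.909e+05 s = 2.21 d.
C = 0.08092·exp(−0.032·2.21) = 0.08092·0.9317 = 0.07539 mg/L.

0.0754 mg/L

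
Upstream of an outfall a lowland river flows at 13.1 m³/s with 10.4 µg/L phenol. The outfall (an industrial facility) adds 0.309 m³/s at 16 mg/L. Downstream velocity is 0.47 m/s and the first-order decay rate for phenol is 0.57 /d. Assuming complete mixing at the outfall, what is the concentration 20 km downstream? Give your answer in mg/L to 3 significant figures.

10.4 µg/L = 0.0104 mg/L.
After complete mixing, C₀ = (0.309·16 + 13.1·0.0104) / 13.41 = 0.3789 mg/L.
Travel time t = 2e+04 m / 0.47 m/s = 4.255e+04 s = 0.4925 d.
C = 0.3789·exp(−0.57·0.4925) = 0.3789·0.7552 = 0.2861 mg/L.

0.286 mg/L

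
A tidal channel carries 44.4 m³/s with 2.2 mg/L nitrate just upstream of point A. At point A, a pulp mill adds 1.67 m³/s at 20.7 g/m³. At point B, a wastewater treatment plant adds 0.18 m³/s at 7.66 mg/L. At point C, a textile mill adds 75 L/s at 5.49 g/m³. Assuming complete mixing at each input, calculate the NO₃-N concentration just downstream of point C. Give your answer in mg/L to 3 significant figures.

2.89 mg/L

After input A: C = (44.4·2.2 + 1.67·20.7) / 46.07 = 2.871 mg/L.
After input B: C = (46.07·2.871 + 0.18·7.66) / 46.25 = 2.889 mg/L.
75 L/s = 0.075 m³/s.
After input C: C = (46.25·2.889 + 0.075·5.49) / 46.33 = 2.893 mg/L.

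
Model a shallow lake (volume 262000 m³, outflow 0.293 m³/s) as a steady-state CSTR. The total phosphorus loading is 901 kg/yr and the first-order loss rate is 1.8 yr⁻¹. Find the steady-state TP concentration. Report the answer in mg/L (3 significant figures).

0.0927 mg/L

Outflow Q = 0.293 m³/s × 3.156e+07 s/yr = 9.246e+06 m³/yr.
Steady-state CSTR mass balance: W = Q·C + k·V·C, so C = W/(Q + kV).
Q + kV = 9.246e+06 + 1.8·262000 = 9.718e+06 m³/yr.
C = 901/9.718e+06 = 9.271e-05 kg/m³ = 0.09271 mg/L.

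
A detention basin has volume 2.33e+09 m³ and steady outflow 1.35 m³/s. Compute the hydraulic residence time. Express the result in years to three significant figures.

Q = 1.35 m³/s × 3.156e+07 s/yr = 4.26e+07 m³/yr.
Hydraulic residence time τ = V/Q = 2.33e+09/4.26e+07 = 54.69 yr.

54.7 yr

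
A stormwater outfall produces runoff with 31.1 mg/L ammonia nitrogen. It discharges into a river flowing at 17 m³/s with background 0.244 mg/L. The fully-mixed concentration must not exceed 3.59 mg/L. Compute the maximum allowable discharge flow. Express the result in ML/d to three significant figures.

179 ML/d

Mass balance at complete mixing: C_std·(Q_w + Q_r) = Q_w·C_e + Q_r·C_b.
Rearranging, Q_w = Q_r·(C_std − C_b)/(C_e − C_std) = 17·(3.59 − 0.244) / (31.1 − 3.59) = 2.068 m³/s.
= 178.6 ML/d.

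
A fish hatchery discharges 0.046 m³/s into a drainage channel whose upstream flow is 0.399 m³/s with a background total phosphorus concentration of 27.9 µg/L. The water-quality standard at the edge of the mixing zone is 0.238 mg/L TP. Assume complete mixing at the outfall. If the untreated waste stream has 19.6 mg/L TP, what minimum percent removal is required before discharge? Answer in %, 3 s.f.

27.9 µg/L = 0.0279 mg/L.
Mass balance: 0.238·0.445 = 0.046·Cₑ + 0.399·0.0279.
Cₑ = (0.1059 − 0.01113) / 0.046 = 2.06 mg/L.
Required removal = 1 − 2.06/19.6 = 89.49 %.

89.5 %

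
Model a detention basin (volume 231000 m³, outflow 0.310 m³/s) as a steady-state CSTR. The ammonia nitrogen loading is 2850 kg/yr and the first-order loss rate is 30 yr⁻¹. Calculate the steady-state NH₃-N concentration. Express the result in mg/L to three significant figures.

Outflow Q = 0.310 m³/s × 3.156e+07 s/yr = 9.783e+06 m³/yr.
Steady-state CSTR mass balance: W = Q·C + k·V·C, so C = W/(Q + kV).
Q + kV = 9.783e+06 + 30·231000 = 1.671e+07 m³/yr.
C = 2850/1.671e+07 = 0.0001705 kg/m³ = 0.1705 mg/L.

0.171 mg/L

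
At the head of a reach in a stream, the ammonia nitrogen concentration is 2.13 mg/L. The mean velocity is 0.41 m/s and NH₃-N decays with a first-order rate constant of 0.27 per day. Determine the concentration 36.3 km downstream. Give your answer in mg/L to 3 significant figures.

Travel time t = 36.3 km / 0.41 m/s = 3.63e+04/0.41 = 8.854e+04 s = 1.025 d.
First-order decay: C = 2.13·exp(−0.27·1.025) = 2.13·0.7583 = 1.615 mg/L.

1.62 mg/L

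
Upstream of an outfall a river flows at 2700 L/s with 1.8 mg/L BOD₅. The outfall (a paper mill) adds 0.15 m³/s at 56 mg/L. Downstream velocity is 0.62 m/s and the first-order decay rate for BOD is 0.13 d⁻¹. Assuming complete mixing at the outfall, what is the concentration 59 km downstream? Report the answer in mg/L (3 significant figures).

4.03 mg/L

2700 L/s = 2.7 m³/s.
After complete mixing, C₀ = (0.15·56 + 2.7·1.8) / 2.85 = 4.653 mg/L.
Travel time t = 5.9e+04 m / 0.62 m/s = 9.516e+04 s = 1.101 d.
C = 4.653·exp(−0.13·1.101) = 4.653·0.8666 = 4.032 mg/L.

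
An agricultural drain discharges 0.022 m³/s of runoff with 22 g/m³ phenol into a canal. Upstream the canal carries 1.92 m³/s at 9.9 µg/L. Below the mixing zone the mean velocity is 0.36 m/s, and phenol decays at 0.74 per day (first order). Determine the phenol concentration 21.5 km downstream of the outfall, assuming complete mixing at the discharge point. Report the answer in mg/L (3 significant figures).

0.155 mg/L

9.9 µg/L = 0.0099 mg/L.
After complete mixing, C₀ = (0.022·22 + 1.92·0.0099) / 1.942 = 0.259 mg/L.
Travel time t = 2.15e+04 m / 0.36 m/s = 5.972e+04 s = 0.6912 d.
C = 0.259·exp(−0.74·0.6912) = 0.259·0.5996 = 0.1553 mg/L.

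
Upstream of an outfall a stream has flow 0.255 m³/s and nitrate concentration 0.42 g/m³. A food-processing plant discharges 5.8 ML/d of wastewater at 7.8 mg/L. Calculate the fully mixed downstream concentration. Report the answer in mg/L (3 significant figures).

1.96 mg/L

5.8 ML/d = 0.06713 m³/s.
Conservation of mass across the mixing zone: C = (0.06713·7.8 + 0.255·0.42) / (0.06713 + 0.255) = 0.6307/0.3221 = 1.958 mg/L.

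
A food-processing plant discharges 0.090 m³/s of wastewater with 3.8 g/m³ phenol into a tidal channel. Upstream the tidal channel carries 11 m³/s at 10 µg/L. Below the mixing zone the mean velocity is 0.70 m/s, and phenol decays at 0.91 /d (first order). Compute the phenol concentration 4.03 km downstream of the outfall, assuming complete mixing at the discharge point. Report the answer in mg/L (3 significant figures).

0.0384 mg/L

10 µg/L = 0.01 mg/L.
After complete mixing, C₀ = (0.09·3.8 + 11·0.01) / 11.09 = 0.04076 mg/L.
Travel time t = 4030 m / 0.70 m/s = 5757 s = 0.06663 d.
C = 0.04076·exp(−0.91·0.06663) = 0.04076·0.9412 = 0.03836 mg/L.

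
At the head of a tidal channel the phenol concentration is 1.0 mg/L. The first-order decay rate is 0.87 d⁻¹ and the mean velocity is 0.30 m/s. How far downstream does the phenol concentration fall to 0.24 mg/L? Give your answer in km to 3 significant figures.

42.5 km

From C = C₀·e^(−kt), t = ln(C₀/C)/k = ln(1.0/0.24)/0.87 = 1.427/0.87 = 1.64 d.
Distance = v·t = 0.30 m/s × 1.417e+05 s = 4.252e+04 m = 42.52 km.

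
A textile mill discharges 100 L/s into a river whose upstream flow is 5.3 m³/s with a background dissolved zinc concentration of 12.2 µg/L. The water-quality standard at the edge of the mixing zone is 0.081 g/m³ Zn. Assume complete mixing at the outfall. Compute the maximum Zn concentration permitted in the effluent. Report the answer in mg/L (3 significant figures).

3.73 mg/L

100 L/s = 0.1 m³/s.
12.2 µg/L = 0.0122 mg/L.
Mass balance: 0.081·5.4 = 0.1·Cₑ + 5.3·0.0122.
Cₑ = (0.4374 − 0.06466) / 0.1 = 3.727 mg/L.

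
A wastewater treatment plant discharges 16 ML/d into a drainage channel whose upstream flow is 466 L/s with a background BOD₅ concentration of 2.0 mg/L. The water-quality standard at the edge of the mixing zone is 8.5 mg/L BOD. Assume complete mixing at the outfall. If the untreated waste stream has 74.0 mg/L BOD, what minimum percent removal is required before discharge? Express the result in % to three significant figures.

66.4 %

16 ML/d = 0.1852 m³/s.
466 L/s = 0.466 m³/s.
Mass balance: 8.5·0.6512 = 0.1852·Cₑ + 0.466·2.
Cₑ = (5.535 − 0.932) / 0.1852 = 24.86 mg/L.
Required removal = 1 − 24.86/74.0 = 66.41 %.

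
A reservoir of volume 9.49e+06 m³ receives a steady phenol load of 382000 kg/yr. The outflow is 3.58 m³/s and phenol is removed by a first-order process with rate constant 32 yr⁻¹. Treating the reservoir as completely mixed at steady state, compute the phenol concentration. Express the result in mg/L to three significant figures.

0.917 mg/L

Outflow Q = 3.58 m³/s × 3.156e+07 s/yr = 1.13e+08 m³/yr.
Steady-state CSTR mass balance: W = Q·C + k·V·C, so C = W/(Q + kV).
Q + kV = 1.13e+08 + 32·9.49e+06 = 4.167e+08 m³/yr.
C = 382000/4.167e+08 = 0.0009168 kg/m³ = 0.9168 mg/L.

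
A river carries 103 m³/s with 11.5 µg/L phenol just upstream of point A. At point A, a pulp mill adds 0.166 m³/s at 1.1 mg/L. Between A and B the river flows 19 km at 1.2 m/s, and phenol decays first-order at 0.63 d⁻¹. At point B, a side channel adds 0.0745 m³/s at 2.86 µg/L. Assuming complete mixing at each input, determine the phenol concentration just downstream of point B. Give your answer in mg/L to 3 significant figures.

11.5 µg/L = 0.0115 mg/L.
After input A: C = (103·0.0115 + 0.166·1.1) / 103.2 = 0.01325 mg/L.
Over the 19 km reach to input B (t = 1.583e+04 s = 0.1833 d), decay gives C = 0.01325·exp(−0.63·0.1833) = 0.01181 mg/L.
2.86 µg/L = 0.00286 mg/L.
After input B: C = (103.2·0.01181 + 0.0745·0.00286) / 103.2 = 0.0118 mg/L.

0.0118 mg/L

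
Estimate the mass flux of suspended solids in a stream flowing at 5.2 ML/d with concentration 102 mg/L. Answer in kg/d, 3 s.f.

5.2 ML/d = 0.06019 m³/s.
Mass flux = Q·C = 0.06019 m³/s × 102 g/m³ = 6.139 g/s.
= 6.139 g/s × 86.4 = 530.4 kg/d.

530 kg/d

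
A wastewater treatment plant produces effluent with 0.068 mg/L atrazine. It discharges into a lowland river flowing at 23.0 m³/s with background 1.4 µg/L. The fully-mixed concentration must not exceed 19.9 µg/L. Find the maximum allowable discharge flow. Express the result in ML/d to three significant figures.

764 ML/d

1.4 µg/L = 0.0014 mg/L.
19.9 µg/L = 0.0199 mg/L.
Mass balance at complete mixing: C_std·(Q_w + Q_r) = Q_w·C_e + Q_r·C_b.
Rearranging, Q_w = Q_r·(C_std − C_b)/(C_e − C_std) = 23.0·(0.0199 − 0.0014) / (0.068 − 0.0199) = 8.846 m³/s.
= 764.3 ML/d.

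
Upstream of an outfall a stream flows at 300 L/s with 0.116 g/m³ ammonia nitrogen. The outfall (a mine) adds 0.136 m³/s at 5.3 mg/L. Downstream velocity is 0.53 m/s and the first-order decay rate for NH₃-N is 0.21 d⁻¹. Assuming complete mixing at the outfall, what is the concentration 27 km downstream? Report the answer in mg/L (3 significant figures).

300 L/s = 0.3 m³/s.
After complete mixing, C₀ = (0.136·5.3 + 0.3·0.116) / 0.436 = 1.733 mg/L.
Travel time t = 2.7e+04 m / 0.53 m/s = 5.094e+04 s = 0.5896 d.
C = 1.733·exp(−0.21·0.5896) = 1.733·0.8835 = 1.531 mg/L.

1.53 mg/L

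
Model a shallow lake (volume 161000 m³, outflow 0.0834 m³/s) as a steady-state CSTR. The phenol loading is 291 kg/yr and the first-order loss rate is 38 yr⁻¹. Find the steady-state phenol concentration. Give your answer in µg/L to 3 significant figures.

33.3 µg/L

Outflow Q = 0.0834 m³/s × 3.156e+07 s/yr = 2.632e+06 m³/yr.
Steady-state CSTR mass balance: W = Q·C + k·V·C, so C = W/(Q + kV).
Q + kV = 2.632e+06 + 38·161000 = 8.75e+06 m³/yr.
C = 291/8.75e+06 = 3.326e-05 kg/m³ = 0.03326 mg/L = 33.26 µg/L.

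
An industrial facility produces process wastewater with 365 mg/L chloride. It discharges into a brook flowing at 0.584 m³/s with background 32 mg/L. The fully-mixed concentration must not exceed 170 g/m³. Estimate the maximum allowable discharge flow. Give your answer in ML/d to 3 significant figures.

Mass balance at complete mixing: C_std·(Q_w + Q_r) = Q_w·C_e + Q_r·C_b.
Rearranging, Q_w = Q_r·(C_std − C_b)/(C_e − C_std) = 0.584·(170 − 32) / (365 − 170) = 0.4133 m³/s.
= 35.71 ML/d.

35.7 ML/d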